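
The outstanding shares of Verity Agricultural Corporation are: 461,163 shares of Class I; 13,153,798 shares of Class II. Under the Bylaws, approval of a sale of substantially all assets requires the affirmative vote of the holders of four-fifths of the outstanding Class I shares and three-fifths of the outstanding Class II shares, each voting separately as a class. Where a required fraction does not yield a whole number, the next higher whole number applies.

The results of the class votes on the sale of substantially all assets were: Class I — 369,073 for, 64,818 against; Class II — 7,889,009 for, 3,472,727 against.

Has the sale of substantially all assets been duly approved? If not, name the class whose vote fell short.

Not approved — the Class II shares did not give the required vote.

Class I: 4/5 of 461163 = 368930.40, rounded up to 368931; 368,931 required, 369,073 in favor — approved.
Class II: 3/5 of 13153798 = 7892278.80, rounded up to 7892279; 7,892,279 required, 7,889,009 in favor — not approved.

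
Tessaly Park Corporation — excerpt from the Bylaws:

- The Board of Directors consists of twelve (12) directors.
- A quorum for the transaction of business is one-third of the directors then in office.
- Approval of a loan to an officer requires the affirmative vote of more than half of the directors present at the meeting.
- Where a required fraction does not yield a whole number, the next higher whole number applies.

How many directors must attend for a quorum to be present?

4

1/3 of 12 = 4.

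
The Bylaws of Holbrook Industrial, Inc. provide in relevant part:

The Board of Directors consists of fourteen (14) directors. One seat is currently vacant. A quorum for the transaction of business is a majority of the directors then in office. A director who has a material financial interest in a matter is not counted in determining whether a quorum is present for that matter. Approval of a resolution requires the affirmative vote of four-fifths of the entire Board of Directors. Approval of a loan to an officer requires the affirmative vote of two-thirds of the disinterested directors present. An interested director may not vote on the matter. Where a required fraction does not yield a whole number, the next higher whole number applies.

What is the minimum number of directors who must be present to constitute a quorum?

A majority of 13 is 7.

7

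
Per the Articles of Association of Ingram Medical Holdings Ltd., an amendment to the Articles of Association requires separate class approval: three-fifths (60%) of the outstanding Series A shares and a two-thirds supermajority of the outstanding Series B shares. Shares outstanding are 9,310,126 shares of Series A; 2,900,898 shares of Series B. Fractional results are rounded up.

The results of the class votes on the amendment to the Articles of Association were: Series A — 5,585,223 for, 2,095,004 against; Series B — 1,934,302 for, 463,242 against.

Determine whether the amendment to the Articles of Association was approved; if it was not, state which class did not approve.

Series A: 3/5 of 9310126 = 5586075.60, rounded up to 5586076; 5,586,076 required, 5,585,223 in favor — not approved.
Series B: 2/3 of 2900898 = 1933932; 1,933,932 required, 1,934,302 in favor — approved.

Not approved — the Series A shares did not give the required vote.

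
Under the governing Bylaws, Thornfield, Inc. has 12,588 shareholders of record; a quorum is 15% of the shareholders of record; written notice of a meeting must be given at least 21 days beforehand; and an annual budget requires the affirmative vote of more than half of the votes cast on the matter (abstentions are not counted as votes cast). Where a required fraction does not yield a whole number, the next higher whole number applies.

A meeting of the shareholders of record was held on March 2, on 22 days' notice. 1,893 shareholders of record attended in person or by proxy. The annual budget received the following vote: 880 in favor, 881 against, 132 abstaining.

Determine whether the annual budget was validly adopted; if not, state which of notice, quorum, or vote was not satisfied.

Notice: 22 days given; 21 required. Satisfied.
Quorum: 15% of 12,588 = 1,888.20, rounded up to 1,889; 1,893 present. Satisfied.
Vote: requires a majority of the votes cast (1,893 − 132 abstaining = 1,761); a majority of 1761 is 881, so 881 needed; 880 in favor. Not satisfied.

Invalid — vote requirement not satisfied.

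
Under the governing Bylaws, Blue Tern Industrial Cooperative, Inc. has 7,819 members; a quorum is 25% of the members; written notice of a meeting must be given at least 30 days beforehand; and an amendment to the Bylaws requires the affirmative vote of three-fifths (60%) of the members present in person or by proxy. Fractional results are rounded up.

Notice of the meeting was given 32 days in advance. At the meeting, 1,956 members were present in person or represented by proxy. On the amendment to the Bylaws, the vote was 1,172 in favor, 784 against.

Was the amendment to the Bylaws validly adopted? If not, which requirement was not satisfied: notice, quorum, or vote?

Notice: 32 days given; 30 required. Satisfied.
Quorum: 25% of 7,819 = 1,954.75, rounded up to 1,955; 1,956 present. Satisfied.
Vote: requires three-fifths of those present (1,956); 3/5 of 1956 = 1173.60, rounded up to 1174, so 1,174 needed; 1,172 in favor. Not satisfied.

Invalid — vote requirement not satisfied.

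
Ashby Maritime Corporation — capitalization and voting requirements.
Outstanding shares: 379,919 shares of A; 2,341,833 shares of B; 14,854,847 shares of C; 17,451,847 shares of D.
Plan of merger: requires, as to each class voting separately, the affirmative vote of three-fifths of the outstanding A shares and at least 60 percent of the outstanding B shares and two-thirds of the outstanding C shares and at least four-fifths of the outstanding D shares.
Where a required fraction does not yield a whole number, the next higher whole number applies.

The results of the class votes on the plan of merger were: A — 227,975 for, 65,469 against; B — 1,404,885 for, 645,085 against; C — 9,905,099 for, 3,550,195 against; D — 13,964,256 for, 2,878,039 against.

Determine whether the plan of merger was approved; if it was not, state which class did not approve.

A: 3/5 of 379919 = 227951.40, rounded up to 227952; 227,952 required, 227,975 in favor — approved.
B: 3/5 of 2341833 = 1405099.80, rounded up to 1405100; 1,405,100 required, 1,404,885 in favor — not approved.
C: 2/3 of 14854847 = 9903231.33, rounded up to 9903232; 9,903,232 required, 9,905,099 in favor — approved.
D: 4/5 of 17451847 = 13961477.60, rounded up to 13961478; 13,961,478 required, 13,964,256 in favor — approved.

Not approved — the B shares did not give the required vote.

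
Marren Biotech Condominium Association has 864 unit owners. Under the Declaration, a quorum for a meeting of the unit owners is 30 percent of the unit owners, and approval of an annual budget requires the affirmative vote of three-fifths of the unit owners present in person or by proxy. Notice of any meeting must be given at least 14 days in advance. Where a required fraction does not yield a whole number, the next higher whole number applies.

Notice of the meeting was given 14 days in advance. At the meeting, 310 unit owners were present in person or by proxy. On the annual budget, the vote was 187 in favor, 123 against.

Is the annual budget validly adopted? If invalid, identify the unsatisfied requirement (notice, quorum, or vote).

Notice: 14 days given; 14 required. Satisfied.
Quorum: 30% of 864 = 259.20, rounded up to 260; 310 present. Satisfied.
Vote: requires three-fifths of those present (310); 3/5 of 310 = 186, so 186 needed; 187 in favor. Satisfied.

Valid — all requirements satisfied.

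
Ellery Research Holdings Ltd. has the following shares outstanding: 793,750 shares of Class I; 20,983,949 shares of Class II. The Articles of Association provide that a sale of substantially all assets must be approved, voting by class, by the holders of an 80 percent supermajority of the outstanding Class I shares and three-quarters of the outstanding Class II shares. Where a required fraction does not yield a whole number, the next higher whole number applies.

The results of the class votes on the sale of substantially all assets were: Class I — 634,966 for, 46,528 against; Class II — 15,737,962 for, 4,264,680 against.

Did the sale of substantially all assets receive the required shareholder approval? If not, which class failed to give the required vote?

Class I: 4/5 of 793750 = 635000; 635,000 required, 634,966 in favor — not approved.
Class II: 3/4 of 20983949 = 15737961.75, rounded up to 15737962; 15,737,962 required, 15,737,962 in favor — approved.

Not approved — the Class I shares did not give the required vote.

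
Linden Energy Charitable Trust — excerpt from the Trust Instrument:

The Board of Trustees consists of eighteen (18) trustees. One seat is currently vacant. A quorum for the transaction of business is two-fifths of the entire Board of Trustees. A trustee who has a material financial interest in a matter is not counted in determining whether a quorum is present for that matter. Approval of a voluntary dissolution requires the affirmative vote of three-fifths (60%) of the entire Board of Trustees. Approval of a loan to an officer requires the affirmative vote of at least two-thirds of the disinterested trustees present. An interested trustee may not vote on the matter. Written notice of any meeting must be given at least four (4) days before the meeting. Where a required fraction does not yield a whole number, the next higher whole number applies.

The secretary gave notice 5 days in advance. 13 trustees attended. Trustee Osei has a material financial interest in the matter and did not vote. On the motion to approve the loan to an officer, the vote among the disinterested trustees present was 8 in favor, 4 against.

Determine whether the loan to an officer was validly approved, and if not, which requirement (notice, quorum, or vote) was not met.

Notice: 5 days given; 4 required (5 ≥ 4). Satisfied.
Quorum: 13 present, but the 1 interested trustee does not count, leaving 12. Quorum is 8. Satisfied.
Vote: the loan to an officer requires two-thirds of the disinterested trustees present (13 − 1 = 12). 2/3 of 12 = 8, so 8 affirmative votes are needed; 8 voted in favor. Satisfied.

Valid — all requirements satisfied.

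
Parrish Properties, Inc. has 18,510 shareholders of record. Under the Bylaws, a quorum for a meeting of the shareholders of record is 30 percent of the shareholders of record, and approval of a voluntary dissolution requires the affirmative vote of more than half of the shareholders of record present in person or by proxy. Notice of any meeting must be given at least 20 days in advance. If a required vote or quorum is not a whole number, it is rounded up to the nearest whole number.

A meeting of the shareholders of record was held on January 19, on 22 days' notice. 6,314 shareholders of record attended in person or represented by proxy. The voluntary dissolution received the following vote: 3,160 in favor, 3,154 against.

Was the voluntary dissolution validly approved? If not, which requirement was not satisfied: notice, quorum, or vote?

Valid — all requirements satisfied.

Notice: 22 days given; 20 required. Satisfied.
Quorum: 30% of 18,510 = 5,553; 6,314 present. Satisfied.
Vote: requires a majority of those present (6,314); a majority of 6314 is 3158, so 3,158 needed; 3,160 in favor. Satisfied.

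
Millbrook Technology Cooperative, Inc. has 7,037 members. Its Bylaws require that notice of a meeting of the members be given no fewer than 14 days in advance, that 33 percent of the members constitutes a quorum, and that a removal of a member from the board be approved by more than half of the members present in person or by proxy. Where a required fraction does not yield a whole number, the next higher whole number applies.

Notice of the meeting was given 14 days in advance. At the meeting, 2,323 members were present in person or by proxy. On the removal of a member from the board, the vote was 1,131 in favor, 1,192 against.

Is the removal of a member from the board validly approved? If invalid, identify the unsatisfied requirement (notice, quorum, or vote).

Invalid — vote requirement not satisfied.

Notice: 14 days given; 14 required. Satisfied.
Quorum: 33% of 7,037 = 2,322.21, rounded up to 2,323; 2,323 present. Satisfied.
Vote: requires a majority of those present (2,323); a majority of 2323 is 1162, so 1,162 needed; 1,131 in favor. Not satisfied.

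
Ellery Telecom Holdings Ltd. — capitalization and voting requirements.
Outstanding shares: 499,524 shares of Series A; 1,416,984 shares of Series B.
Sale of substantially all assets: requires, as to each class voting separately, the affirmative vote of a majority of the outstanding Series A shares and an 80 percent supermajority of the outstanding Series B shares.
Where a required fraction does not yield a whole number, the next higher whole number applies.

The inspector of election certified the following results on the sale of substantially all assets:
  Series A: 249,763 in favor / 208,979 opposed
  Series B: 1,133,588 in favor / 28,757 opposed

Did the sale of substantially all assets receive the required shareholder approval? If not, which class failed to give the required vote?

Approved — every class gave the required vote.

Series A: a majority of 499524 is 249763; 249,763 required, 249,763 in favor — approved.
Series B: 4/5 of 1416984 = 1133587.20, rounded up to 1133588; 1,133,588 required, 1,133,588 in favor — approved.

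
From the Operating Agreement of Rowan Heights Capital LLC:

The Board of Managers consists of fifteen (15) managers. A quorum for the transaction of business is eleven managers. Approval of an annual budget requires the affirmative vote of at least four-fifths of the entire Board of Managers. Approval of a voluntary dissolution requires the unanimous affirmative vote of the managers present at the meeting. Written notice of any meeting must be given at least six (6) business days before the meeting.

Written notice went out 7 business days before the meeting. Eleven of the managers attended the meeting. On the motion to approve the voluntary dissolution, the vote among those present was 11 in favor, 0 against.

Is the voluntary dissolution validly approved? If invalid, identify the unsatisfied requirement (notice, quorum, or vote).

Notice: 7 business days given; 6 required (7 ≥ 6). Satisfied.
Quorum: 11 present; quorum is 11. Satisfied.
Vote: the voluntary dissolution requires the unanimous vote of the managers present (11). Unanimous means all 11, so 11 affirmative votes are needed; 11 voted in favor. Satisfied.

Valid — all requirements satisfied.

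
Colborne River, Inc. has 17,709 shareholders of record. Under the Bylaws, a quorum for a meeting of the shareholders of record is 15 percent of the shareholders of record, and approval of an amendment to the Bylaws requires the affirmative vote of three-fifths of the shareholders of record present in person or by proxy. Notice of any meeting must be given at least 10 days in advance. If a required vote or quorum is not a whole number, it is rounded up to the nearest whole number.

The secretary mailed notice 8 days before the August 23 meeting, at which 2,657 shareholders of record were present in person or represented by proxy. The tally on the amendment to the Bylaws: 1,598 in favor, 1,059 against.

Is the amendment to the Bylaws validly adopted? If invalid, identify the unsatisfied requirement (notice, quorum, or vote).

Invalid — notice requirement not satisfied.

Notice: 8 days given; 10 required. Not satisfied.
Quorum: 15% of 17,709 = 2,656.35, rounded up to 2,657; 2,657 present. Satisfied.
Vote: requires three-fifths of those present (2,657); 3/5 of 2657 = 1594.20, rounded up to 1595, so 1,595 needed; 1,598 in favor. Satisfied.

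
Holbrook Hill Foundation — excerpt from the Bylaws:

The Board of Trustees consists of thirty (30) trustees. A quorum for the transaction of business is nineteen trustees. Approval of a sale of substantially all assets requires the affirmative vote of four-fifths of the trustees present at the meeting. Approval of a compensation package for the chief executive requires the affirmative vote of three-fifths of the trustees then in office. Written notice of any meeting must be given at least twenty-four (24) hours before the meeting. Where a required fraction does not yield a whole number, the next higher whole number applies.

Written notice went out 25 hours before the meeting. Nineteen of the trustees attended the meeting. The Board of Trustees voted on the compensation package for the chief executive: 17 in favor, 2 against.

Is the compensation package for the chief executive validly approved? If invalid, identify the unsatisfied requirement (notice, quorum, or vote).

Invalid — vote requirement not satisfied.

Notice: 25 hours given; 24 required (25 ≥ 24). Satisfied.
Quorum: 19 present; quorum is 19. Satisfied.
Vote: the compensation package for the chief executive requires three-fifths of the trustees then in office (30). 3/5 of 30 = 18, so 18 affirmative votes are needed; 17 voted in favor. Not satisfied.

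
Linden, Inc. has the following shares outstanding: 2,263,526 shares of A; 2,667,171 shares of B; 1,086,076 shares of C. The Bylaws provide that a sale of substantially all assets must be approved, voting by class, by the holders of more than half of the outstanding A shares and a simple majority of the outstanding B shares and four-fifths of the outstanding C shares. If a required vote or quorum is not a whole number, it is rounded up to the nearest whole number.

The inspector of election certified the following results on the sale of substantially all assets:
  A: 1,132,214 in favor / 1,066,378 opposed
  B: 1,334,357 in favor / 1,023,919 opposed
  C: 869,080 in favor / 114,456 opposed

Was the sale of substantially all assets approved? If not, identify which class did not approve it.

A: a majority of 2263526 is 1131764; 1,131,764 required, 1,132,214 in favor — approved.
B: a majority of 2667171 is 1333586; 1,333,586 required, 1,334,357 in favor — approved.
C: 4/5 of 1086076 = 868860.80, rounded up to 868861; 868,861 required, 869,080 in favor — approved.

Approved — every class gave the required vote.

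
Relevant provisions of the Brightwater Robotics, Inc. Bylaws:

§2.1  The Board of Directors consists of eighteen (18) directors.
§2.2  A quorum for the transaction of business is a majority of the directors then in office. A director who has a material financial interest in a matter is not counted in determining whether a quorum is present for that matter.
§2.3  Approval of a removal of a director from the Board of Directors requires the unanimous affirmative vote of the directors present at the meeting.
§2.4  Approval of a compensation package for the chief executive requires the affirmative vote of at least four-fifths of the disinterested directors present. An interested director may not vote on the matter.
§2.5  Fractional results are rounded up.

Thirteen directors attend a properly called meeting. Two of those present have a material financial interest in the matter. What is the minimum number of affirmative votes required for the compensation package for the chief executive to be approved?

The compensation package for the chief executive requires four-fifths of the disinterested directors present (13 − 2 = 11).
4/5 of 11 = 8.80, rounded up to 9.

9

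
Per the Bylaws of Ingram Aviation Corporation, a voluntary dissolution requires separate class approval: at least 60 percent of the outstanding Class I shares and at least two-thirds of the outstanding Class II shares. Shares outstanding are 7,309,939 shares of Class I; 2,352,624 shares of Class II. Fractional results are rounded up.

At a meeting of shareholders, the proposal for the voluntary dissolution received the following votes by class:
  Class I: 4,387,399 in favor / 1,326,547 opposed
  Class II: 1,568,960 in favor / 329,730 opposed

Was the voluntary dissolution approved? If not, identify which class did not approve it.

Class I: 3/5 of 7309939 = 4385963.40, rounded up to 4385964; 4,385,964 required, 4,387,399 in favor — approved.
Class II: 2/3 of 2352624 = 1568416; 1,568,416 required, 1,568,960 in favor — approved.

Approved — every class gave the required vote.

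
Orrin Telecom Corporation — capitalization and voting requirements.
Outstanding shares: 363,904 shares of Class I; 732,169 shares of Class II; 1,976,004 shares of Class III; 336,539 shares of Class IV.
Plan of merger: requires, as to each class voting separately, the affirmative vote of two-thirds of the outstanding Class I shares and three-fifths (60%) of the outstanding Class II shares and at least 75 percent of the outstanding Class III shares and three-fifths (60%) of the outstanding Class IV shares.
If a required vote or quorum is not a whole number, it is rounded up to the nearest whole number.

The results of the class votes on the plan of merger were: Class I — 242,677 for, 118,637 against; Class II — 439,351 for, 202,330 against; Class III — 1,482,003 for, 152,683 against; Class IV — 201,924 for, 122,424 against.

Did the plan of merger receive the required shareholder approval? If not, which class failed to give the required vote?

Class I: 2/3 of 363904 = 242602.67, rounded up to 242603; 242,603 required, 242,677 in favor — approved.
Class II: 3/5 of 732169 = 439301.40, rounded up to 439302; 439,302 required, 439,351 in favor — approved.
Class III: 3/4 of 1976004 = 1482003; 1,482,003 required, 1,482,003 in favor — approved.
Class IV: 3/5 of 336539 = 201923.40, rounded up to 201924; 201,924 required, 201,924 in favor — approved.

Approved — every class gave the required vote.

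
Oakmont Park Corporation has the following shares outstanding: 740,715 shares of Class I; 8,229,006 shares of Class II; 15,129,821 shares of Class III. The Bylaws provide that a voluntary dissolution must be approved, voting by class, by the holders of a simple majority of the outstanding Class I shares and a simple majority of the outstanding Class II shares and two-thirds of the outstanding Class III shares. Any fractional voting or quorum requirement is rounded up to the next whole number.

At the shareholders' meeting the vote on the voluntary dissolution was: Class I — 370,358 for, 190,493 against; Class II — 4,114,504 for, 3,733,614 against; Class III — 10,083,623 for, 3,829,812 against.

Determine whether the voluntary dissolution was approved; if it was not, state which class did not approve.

Class I: a majority of 740715 is 370358; 370,358 required, 370,358 in favor — approved.
Class II: a majority of 8229006 is 4114504; 4,114,504 required, 4,114,504 in favor — approved.
Class III: 2/3 of 15129821 = 10086547.33, rounded up to 10086548; 10,086,548 required, 10,083,623 in favor — not approved.

Not approved — the Class III shares did not give the required vote.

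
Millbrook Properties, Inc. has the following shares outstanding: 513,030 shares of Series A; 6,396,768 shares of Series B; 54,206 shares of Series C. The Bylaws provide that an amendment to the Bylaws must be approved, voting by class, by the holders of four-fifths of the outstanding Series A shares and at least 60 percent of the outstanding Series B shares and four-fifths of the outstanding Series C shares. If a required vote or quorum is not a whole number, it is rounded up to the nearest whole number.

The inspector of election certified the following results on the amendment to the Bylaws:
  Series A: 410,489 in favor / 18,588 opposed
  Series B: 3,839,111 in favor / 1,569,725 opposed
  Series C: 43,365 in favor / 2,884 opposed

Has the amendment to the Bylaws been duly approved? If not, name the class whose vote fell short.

Series A: 4/5 of 513030 = 410424; 410,424 required, 410,489 in favor — approved.
Series B: 3/5 of 6396768 = 3838060.80, rounded up to 3838061; 3,838,061 required, 3,839,111 in favor — approved.
Series C: 4/5 of 54206 = 43364.80, rounded up to 43365; 43,365 required, 43,365 in favor — approved.

Approved — every class gave the required vote.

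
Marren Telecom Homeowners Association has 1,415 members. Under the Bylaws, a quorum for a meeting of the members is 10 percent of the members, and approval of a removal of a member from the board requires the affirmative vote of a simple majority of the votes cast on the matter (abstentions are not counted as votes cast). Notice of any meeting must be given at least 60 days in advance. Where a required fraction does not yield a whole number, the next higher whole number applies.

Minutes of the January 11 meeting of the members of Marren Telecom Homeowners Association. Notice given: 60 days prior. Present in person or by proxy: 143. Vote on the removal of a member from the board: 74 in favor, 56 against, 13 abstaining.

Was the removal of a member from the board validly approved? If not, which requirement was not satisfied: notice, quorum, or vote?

Notice: 60 days given; 60 required. Satisfied.
Quorum: 10% of 1,415 = 141.50, rounded up to 142; 143 present. Satisfied.
Vote: requires a majority of the votes cast (143 − 13 abstaining = 130); a majority of 130 is 66, so 66 needed; 74 in favor. Satisfied.

Valid — all requirements satisfied.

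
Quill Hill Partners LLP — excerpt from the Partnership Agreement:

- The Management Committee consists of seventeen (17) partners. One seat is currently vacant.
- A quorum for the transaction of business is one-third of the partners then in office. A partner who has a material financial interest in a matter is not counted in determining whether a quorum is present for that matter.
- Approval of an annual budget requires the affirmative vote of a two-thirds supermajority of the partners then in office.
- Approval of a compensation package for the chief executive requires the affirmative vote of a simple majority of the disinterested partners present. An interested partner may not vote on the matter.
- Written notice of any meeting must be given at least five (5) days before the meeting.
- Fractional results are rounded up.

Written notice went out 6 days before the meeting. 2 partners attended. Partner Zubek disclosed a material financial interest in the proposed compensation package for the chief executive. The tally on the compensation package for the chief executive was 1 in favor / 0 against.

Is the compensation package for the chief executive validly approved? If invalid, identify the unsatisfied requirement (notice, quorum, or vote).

Invalid — quorum requirement not satisfied.

Notice: 6 days given; 5 required (6 ≥ 5). Satisfied.
Quorum: 2 present, but the 1 interested partner does not count, leaving 1. Quorum is 6. Not satisfied.
Vote: the compensation package for the chief executive requires a majority of the disinterested partners present (2 − 1 = 1). A majority of 1 is 1, so 1 affirmative vote is needed; 1 voted in favor. Satisfied. (Moot — without a quorum no business can be validly transacted.)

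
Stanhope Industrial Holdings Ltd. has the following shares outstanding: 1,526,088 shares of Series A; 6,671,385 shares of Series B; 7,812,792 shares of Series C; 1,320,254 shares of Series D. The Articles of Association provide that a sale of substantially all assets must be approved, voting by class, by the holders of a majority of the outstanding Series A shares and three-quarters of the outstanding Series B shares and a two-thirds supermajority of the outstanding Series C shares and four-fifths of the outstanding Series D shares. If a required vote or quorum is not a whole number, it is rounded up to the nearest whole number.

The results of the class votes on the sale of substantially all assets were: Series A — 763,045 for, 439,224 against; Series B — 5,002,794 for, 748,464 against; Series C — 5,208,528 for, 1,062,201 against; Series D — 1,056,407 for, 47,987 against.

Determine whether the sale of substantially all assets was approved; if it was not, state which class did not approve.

Series A: a majority of 1526088 is 763045; 763,045 required, 763,045 in favor — approved.
Series B: 3/4 of 6671385 = 5003538.75, rounded up to 5003539; 5,003,539 required, 5,002,794 in favor — not approved.
Series C: 2/3 of 7812792 = 5208528; 5,208,528 required, 5,208,528 in favor — approved.
Series D: 4/5 of 1320254 = 1056203.20, rounded up to 1056204; 1,056,204 required, 1,056,407 in favor — approved.

Not approved — the Series B shares did not give the required vote.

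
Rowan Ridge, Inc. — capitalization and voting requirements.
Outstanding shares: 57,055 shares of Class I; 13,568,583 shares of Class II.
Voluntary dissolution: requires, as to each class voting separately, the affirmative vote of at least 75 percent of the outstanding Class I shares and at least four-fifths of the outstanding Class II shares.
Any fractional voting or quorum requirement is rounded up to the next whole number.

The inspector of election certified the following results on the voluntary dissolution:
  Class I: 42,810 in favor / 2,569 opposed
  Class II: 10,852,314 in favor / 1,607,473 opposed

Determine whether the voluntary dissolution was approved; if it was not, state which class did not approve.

Not approved — the Class II shares did not give the required vote.

Class I: 3/4 of 57055 = 42791.25, rounded up to 42792; 42,792 required, 42,810 in favor — approved.
Class II: 4/5 of 13568583 = 10854866.40, rounded up to 10854867; 10,854,867 required, 10,852,314 in favor — not approved.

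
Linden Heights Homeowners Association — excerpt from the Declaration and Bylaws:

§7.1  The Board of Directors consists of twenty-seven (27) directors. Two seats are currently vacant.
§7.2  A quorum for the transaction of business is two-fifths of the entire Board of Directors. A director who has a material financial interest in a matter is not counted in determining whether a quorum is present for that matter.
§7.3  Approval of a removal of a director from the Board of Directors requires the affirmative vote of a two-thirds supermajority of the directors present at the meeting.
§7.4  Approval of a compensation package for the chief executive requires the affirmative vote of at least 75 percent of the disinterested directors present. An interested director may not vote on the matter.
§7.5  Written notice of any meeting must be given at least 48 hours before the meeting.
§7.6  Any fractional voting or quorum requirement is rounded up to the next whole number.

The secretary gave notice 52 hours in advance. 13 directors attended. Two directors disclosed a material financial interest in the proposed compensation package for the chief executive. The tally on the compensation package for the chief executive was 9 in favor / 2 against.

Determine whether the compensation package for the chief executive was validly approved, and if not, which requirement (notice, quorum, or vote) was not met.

Valid — all requirements satisfied.

Notice: 52 hours given; 48 required (52 ≥ 48). Satisfied.
Quorum: 13 present, but the 2 interested directors do not count, leaving 11. Quorum is 11. Satisfied.
Vote: the compensation package for the chief executive requires three-fourths of the disinterested directors present (13 − 2 = 11). 3/4 of 11 = 8.25, rounded up to 9, so 9 affirmative votes are needed; 9 voted in favor. Satisfied.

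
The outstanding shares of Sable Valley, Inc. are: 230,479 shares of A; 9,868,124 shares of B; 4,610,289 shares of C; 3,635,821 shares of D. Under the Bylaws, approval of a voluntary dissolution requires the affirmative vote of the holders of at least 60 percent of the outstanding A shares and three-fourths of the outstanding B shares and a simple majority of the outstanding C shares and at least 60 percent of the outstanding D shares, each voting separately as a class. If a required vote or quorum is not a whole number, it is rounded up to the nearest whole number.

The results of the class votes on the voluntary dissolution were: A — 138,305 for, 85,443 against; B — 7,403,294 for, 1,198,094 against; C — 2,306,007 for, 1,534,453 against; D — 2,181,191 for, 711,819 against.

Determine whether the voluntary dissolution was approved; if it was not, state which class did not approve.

A: 3/5 of 230479 = 138287.40, rounded up to 138288; 138,288 required, 138,305 in favor — approved.
B: 3/4 of 9868124 = 7401093; 7,401,093 required, 7,403,294 in favor — approved.
C: a majority of 4610289 is 2305145; 2,305,145 required, 2,306,007 in favor — approved.
D: 3/5 of 3635821 = 2181492.60, rounded up to 2181493; 2,181,493 required, 2,181,191 in favor — not approved.

Not approved — the D shares did not give the required vote.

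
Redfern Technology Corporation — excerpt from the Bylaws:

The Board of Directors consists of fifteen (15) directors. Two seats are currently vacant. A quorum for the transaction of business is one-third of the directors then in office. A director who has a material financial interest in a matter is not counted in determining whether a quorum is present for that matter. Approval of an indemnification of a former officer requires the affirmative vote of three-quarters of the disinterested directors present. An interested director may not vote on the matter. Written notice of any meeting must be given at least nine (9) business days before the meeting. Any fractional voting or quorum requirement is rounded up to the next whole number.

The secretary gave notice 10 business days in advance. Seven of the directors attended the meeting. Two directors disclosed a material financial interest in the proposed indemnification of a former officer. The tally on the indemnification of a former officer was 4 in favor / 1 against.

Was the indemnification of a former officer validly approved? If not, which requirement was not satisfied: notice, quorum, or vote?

Notice: 10 business days given; 9 required (10 ≥ 9). Satisfied.
Quorum: 7 present, but the 2 interested directors do not count, leaving 5. Quorum is 5. Satisfied.
Vote: the indemnification of a former officer requires three-fourths of the disinterested directors present (7 − 2 = 5). 3/4 of 5 = 3.75, rounded up to 4, so 4 affirmative votes are needed; 4 voted in favor. Satisfied.

Valid — all requirements satisfied.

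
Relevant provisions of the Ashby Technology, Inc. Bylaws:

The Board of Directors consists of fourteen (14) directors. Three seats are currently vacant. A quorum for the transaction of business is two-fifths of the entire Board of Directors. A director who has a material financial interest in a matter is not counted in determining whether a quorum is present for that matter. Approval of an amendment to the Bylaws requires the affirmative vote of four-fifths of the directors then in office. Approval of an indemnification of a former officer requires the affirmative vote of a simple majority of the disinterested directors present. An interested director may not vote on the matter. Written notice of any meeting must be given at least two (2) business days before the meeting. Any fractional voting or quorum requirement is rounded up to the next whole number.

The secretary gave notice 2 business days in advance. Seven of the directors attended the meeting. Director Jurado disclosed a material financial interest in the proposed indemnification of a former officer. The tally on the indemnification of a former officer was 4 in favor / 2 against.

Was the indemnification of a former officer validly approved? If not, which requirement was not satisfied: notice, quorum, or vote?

Valid — all requirements satisfied.

Notice: 2 business days given; 2 required (2 ≥ 2). Satisfied.
Quorum: 7 present, but the 1 interested director does not count, leaving 6. Quorum is 6. Satisfied.
Vote: the indemnification of a former officer requires a majority of the disinterested directors present (7 − 1 = 6). A majority of 6 is 4, so 4 affirmative votes are needed; 4 voted in favor. Satisfied.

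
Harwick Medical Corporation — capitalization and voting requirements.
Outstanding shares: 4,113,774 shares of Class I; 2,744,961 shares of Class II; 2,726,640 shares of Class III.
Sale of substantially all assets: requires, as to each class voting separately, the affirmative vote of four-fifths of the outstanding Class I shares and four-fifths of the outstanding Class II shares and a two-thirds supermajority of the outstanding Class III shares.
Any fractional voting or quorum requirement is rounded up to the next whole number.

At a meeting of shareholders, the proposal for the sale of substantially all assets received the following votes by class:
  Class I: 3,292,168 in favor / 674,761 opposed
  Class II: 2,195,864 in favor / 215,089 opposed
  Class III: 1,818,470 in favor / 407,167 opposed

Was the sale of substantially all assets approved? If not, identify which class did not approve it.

Class I: 4/5 of 4113774 = 3291019.20, rounded up to 3291020; 3,291,020 required, 3,292,168 in favor — approved.
Class II: 4/5 of 2744961 = 2195968.80, rounded up to 2195969; 2,195,969 required, 2,195,864 in favor — not approved.
Class III: 2/3 of 2726640 = 1817760; 1,817,760 required, 1,818,470 in favor — approved.

Not approved — the Class II shares did not give the required vote.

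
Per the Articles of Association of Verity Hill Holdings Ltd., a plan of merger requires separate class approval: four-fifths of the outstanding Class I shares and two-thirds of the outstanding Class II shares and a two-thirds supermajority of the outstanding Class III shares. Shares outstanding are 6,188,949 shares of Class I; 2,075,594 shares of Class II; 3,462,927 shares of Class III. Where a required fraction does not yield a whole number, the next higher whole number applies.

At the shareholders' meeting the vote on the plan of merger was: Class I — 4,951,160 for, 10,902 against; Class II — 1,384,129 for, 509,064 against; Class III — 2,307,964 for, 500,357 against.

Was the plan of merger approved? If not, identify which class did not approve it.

Not approved — the Class III shares did not give the required vote.

Class I: 4/5 of 6188949 = 4951159.20, rounded up to 4951160; 4,951,160 required, 4,951,160 in favor — approved.
Class II: 2/3 of 2075594 = 1383729.33, rounded up to 1383730; 1,383,730 required, 1,384,129 in favor — approved.
Class III: 2/3 of 3462927 = 2308618; 2,308,618 required, 2,307,964 in favor — not approved.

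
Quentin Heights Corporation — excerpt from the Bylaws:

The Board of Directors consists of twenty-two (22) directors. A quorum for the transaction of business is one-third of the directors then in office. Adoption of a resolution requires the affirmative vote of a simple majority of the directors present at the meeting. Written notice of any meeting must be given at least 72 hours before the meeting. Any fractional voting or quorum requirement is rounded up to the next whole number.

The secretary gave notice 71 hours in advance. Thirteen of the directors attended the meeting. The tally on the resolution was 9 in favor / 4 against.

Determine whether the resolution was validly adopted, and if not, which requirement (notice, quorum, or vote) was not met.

Invalid — notice requirement not satisfied.

Notice: 71 hours given; 72 required (71 < 72). Not satisfied.
Quorum: 13 present; quorum is 8. Satisfied.
Vote: the resolution requires a majority of the directors present (13). A majority of 13 is 7, so 7 affirmative votes are needed; 9 voted in favor. Satisfied.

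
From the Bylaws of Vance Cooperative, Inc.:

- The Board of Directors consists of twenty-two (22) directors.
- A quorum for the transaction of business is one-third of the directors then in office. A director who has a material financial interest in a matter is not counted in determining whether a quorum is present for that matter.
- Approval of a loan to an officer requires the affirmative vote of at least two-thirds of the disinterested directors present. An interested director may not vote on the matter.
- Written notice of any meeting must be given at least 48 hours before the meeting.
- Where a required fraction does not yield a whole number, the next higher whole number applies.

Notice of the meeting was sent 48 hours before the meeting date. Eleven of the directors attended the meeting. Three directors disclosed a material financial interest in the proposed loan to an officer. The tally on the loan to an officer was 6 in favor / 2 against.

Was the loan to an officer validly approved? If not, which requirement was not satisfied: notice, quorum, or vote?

Notice: 48 hours given; 48 required (48 ≥ 48). Satisfied.
Quorum: 11 present, but the 3 interested directors do not count, leaving 8. Quorum is 8. Satisfied.
Vote: the loan to an officer requires two-thirds of the disinterested directors present (11 − 3 = 8). 2/3 of 8 = 5.33, rounded up to 6, so 6 affirmative votes are needed; 6 voted in favor. Satisfied.

Valid — all requirements satisfied.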